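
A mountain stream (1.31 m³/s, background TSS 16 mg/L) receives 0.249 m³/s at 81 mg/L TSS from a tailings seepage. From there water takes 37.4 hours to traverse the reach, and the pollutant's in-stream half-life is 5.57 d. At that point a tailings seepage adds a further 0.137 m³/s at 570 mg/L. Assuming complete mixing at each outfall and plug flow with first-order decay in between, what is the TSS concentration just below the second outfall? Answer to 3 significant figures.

After mixing, C = (1.310·16.00 + 0.2490·81.00) / 1.559 = 41.13/1.559 = 26.38 mg/L; combined flow 1.559 m³/s.
Half-life 5.57 d → k = ln 2 / 5.57 = 0.1244 d⁻¹.
After decay, C = 26.38 × e^(−kt) = 26.38 × 0.8237 = 21.73 mg/L.
At the second outfall, C = (1.559·21.73 + 0.1370·570.0) / (1.559 + 0.1370) = 66.02 mg/L.

66.0 mg/L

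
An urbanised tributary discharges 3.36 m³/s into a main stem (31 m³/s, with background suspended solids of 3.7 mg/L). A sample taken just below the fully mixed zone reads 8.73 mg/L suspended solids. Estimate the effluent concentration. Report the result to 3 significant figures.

Mass balance: 31.00·3.700 + 3.360·Cₑ = 34.36·8.730
→ Cₑ = (34.36·8.730 − 31.00·3.700) / 3.360 = 55.14 mg/L.

55.1 mg/L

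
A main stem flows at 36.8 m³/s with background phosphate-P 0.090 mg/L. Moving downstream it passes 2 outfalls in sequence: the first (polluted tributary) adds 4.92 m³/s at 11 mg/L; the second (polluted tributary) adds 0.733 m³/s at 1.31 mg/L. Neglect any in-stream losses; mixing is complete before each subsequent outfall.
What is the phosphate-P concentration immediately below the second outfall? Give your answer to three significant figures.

Outfall 1: combined Q = 41.72 m³/s; C = (36.80·0.09000 + 4.920·11.00)/41.72 = 1.377 mg/L.
Outfall 2: combined Q = 42.45 m³/s; C = (41.72·1.377 + 0.7330·1.310)/42.45 = 1.375 mg/L.

1.38 mg/L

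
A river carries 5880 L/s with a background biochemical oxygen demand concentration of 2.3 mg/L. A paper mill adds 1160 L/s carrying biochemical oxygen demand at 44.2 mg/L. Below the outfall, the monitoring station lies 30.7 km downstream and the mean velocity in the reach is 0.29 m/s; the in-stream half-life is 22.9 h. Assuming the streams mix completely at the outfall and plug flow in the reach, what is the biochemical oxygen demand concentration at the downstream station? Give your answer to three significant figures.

3.78 mg/L

Flow-weighted average: C = (5880·2.300 + 1160·44.20) / 7040 = 64800/7040 = 9.204 mg/L.
Travel time t = 30.7·1000 / 0.29 = 105900 s = 29.41 h.
Half-life 22.9 h → k = ln 2 / 22.9 = 0.03027 h⁻¹ = 0.7264 d⁻¹.
Applying C = C₀e^(−kt): 9.204 × 0.4106 = 3.779 mg/L.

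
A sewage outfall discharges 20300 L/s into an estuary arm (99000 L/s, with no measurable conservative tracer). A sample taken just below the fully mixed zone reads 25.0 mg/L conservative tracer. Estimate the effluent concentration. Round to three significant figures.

147 mg/L

Mass balance: 99000·0 + 20300·Cₑ = 119300·25.00
→ Cₑ = (119300·25.00 − 99000·0) / 20300 = 146.9 mg/L.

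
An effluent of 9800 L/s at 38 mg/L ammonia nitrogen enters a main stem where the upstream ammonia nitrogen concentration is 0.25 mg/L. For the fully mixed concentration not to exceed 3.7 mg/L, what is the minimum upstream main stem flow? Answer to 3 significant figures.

Set C_mix = 3.7: (Q·0.2500 + 9800·38.00) / (Q + 9800) = 3.7
→ Q = 9800·(38.00 − 3.7)/(3.7 − 0.2500) = 97430 L/s.

97400 L/s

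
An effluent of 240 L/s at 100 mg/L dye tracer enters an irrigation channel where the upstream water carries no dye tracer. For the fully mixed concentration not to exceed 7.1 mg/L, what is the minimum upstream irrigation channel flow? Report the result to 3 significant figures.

Set C_mix = 7.1: (Q·0 + 240.0·100.0) / (Q + 240.0) = 7.1
→ Q = 240.0·(100.0 − 7.1)/(7.1 − 0) = 3140 L/s.

3140 L/s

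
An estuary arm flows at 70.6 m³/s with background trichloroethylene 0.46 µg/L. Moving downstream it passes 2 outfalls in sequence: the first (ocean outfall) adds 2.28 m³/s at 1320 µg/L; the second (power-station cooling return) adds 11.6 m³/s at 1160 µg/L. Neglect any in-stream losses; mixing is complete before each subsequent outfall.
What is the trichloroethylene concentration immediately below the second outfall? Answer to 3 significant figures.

After outfall 1: Q = 70.60 + 2.280 = 72.88 m³/s; C = (70.60·0.4600 + 2.280·1320)/72.88 = 41.74 µg/L.
After outfall 2: Q = 72.88 + 11.60 = 84.48 m³/s; C = (72.88·41.74 + 11.60·1160)/84.48 = 195.3 µg/L.

195 µg/L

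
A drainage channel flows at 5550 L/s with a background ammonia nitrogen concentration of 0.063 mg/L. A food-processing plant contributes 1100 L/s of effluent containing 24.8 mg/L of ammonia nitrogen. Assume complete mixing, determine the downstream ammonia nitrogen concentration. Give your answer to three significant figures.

Flow-weighted average: C = (5550·0.06300 + 1100·24.80) / 6650 = 27630/6650 = 4.155 mg/L.

4.15 mg/L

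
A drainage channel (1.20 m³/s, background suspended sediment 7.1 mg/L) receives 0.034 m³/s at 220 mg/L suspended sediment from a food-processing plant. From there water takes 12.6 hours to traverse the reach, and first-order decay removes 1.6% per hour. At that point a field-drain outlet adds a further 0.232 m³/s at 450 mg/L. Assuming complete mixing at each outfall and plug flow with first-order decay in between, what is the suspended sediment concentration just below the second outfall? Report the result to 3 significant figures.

Flow-weighted average: C = (1.200·7.100 + 0.03400·220.0) / 1.234 = 16.00/1.234 = 12.97 mg/L; combined flow 1.234 m³/s.
1.6%/h lost → k = −ln(1 − 0.016) = 0.01613 h⁻¹.
After decay, C = 12.97 × e^(−kt) = 12.97 × 0.8161 = 10.58 mg/L.
At the second outfall, C = (1.234·10.58 + 0.2320·450.0) / (1.234 + 0.2320) = 80.12 mg/L.

80.1 mg/L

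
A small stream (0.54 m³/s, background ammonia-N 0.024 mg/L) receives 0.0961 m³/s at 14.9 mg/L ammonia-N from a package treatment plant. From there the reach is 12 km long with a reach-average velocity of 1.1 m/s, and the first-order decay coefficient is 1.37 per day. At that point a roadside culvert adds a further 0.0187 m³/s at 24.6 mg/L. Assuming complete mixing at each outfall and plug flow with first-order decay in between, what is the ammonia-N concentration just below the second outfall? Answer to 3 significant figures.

Conservation of mass: C = (0.5400·0.02400 + 0.09610·14.90) / 0.6361 = 1.445/0.6361 = 2.271 mg/L; combined flow 0.6361 m³/s.
Travel time t = 12·1000 / 1.1 = 10910 s = 3.030 h.
First-order decay: C = 2.271·exp(−k·t) = 2.271·0.8412 = 1.911 mg/L.
Second outfall: C = (0.6361·1.911 + 0.01870·24.60)/0.6548 = 2.559 mg/L.

2.56 mg/L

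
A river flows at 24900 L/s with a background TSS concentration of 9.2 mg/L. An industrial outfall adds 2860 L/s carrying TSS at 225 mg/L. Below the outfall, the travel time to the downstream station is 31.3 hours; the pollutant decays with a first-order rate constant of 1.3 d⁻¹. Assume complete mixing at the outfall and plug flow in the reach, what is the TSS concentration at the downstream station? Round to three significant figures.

Mixed concentration C = ΣQC/ΣQ = (24900·9.200 + 2860·225.0) / 27760 = 872600/27760 = 31.43 mg/L.
Applying C = C₀e^(−kt): 31.43 × 0.1835 = 5.769 mg/L.

5.77 mg/L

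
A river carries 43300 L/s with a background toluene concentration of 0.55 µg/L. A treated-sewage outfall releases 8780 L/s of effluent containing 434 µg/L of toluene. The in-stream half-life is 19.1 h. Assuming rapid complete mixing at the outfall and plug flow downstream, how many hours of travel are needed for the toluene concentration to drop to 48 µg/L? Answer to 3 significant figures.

After mixing, C = (43300·0.5500 + 8780·434.0) / 52080 = 3834000/52080 = 73.62 µg/L.
Half-life 19.1 h → k = ln 2 / 19.1 = 0.03629 h⁻¹ = 0.8710 d⁻¹.
73.62·exp(−k·t) = 48 → t = ln(73.62/48)/k = 42430 s = 11.79 h.

11.8 h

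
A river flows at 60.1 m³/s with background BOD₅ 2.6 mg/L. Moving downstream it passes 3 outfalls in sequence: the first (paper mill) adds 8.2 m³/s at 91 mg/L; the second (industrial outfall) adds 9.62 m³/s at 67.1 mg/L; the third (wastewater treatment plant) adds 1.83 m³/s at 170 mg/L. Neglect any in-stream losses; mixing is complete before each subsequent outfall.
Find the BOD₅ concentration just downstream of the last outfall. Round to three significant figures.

23.3 mg/L

Outfall 1: combined Q = 68.30 m³/s; C = (60.10·2.600 + 8.200·91.00)/68.30 = 13.21 mg/L.
Outfall 2: combined Q = 77.92 m³/s; C = (68.30·13.21 + 9.620·67.10)/77.92 = 19.87 mg/L.
Outfall 3: combined Q = 79.75 m³/s; C = (77.92·19.87 + 1.830·170.0)/79.75 = 23.31 mg/L.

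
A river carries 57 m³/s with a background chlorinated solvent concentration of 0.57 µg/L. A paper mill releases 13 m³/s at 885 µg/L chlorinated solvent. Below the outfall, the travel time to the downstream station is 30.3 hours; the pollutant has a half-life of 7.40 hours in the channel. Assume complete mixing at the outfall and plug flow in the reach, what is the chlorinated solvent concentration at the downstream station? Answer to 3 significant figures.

9.65 µg/L

After mixing, C = (57.00·0.5700 + 13.00·885.0) / 70.00 = 11540/70.00 = 164.8 µg/L.
Half-life 7.40 h → k = ln 2 / 7.40 = 0.09367 h⁻¹ = 2.248 d⁻¹.
First-order decay: C = 164.8·exp(−k·t) = 164.8·0.05853 = 9.648 µg/L.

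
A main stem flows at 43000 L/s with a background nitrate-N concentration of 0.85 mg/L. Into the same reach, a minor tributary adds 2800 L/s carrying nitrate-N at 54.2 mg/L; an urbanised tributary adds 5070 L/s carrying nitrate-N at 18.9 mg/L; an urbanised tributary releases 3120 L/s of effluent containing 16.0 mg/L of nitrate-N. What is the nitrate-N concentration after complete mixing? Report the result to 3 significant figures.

Mass balance: C = (43000·0.8500 + 2800·54.20 + 5070·18.90 + 3120·16.00) / 53990 = 334100/53990 = 6.187 mg/L.

6.19 mg/L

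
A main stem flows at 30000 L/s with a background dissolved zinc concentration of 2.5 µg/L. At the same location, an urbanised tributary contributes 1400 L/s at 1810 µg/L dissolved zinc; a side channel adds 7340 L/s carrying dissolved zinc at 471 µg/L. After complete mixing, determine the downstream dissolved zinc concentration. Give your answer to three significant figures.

Flow-weighted average: C = (30000·2.500 + 1400·1810 + 7340·471.0) / 38740 = 6066000/38740 = 156.6 µg/L.

157 µg/L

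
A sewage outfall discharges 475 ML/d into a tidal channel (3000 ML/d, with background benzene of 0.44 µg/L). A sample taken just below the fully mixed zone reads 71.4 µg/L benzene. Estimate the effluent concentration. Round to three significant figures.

Mass balance: 3000·0.4400 + 475.0·Cₑ = 3475·71.40
→ Cₑ = (3475·71.40 − 3000·0.4400) / 475.0 = 519.6 µg/L.

520 µg/L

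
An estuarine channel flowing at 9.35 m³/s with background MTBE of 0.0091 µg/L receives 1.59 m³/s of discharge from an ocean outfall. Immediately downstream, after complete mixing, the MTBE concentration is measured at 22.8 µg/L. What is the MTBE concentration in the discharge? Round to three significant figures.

157 µg/L

Mass balance: 9.350·0.009100 + 1.590·Cₑ = 10.94·22.80
→ Cₑ = (10.94·22.80 − 9.350·0.009100) / 1.590 = 156.8 µg/L.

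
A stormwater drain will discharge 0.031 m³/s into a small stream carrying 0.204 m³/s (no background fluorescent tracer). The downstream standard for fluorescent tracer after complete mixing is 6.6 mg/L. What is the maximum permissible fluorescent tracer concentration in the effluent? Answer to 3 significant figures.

50.0 mg/L

At the limit, (Qr·Cr + Qe·Cₑ)/(Qr + Qe) = 6.6:
Cₑ = (0.2350·6.6 − 0.2040·0) / 0.03100 = 50.03 mg/L.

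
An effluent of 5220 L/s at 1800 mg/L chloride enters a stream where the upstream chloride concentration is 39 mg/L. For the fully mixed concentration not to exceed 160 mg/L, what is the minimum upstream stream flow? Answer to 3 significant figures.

70800 L/s

Set C_mix = 160: (Q·39.00 + 5220·1800) / (Q + 5220) = 160
→ Q = 5220·(1800 − 160)/(160 − 39.00) = 70750 L/s.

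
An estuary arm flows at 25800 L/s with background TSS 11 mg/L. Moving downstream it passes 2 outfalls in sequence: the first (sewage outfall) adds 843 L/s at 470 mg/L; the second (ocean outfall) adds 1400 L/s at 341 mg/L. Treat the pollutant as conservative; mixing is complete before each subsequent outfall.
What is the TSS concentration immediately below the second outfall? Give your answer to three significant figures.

Below outfall 1: Q → 26640 L/s, C = (25800·11.00 + 843.0·470.0)/26640 = 25.52 mg/L.
Below outfall 2: Q → 28040 L/s, C = (26640·25.52 + 1400·341.0)/28040 = 41.27 mg/L.

41.3 mg/L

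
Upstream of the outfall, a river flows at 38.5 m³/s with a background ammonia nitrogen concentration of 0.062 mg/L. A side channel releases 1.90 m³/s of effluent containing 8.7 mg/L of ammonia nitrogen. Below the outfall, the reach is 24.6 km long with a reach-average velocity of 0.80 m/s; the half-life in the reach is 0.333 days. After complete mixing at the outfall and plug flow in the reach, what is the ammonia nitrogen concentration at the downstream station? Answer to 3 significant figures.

Mass balance: C = (38.50·0.06200 + 1.900·8.700) / 40.40 = 18.92/40.40 = 0.4682 mg/L.
Travel time t = 24.6·1000 / 0.80 = 30750 s = 8.542 h.
Half-life 0.333 d → k = ln 2 / 0.333 = 2.082 d⁻¹.
Decay over the reach: 0.4682·exp(−kt) = 0.4682·0.4767 = 0.2232 mg/L.

0.223 mg/L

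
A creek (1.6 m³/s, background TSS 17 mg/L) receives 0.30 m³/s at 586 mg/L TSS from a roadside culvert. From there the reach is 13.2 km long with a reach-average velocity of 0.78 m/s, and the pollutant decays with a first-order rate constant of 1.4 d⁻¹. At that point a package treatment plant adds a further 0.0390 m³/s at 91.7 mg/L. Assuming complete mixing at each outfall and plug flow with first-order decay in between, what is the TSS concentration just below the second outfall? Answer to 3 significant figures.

Mass balance: C = (1.600·17.00 + 0.3000·586.0) / 1.900 = 203.0/1.900 = 106.8 mg/L; combined flow 1.900 m³/s.
Travel time t = 13.2·1000 / 0.78 = 16920 s = 4.701 h.
First-order decay: C = 106.8·exp(−k·t) = 106.8·0.7602 = 81.22 mg/L.
Second outfall: C = (1.900·81.22 + 0.03900·91.70)/1.939 = 81.43 mg/L.

81.4 mg/L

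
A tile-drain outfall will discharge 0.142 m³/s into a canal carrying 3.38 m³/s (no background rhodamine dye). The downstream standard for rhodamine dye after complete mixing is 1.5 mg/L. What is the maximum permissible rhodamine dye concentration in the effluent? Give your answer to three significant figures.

37.2 mg/L

At the limit, (Qr·Cr + Qe·Cₑ)/(Qr + Qe) = 1.5:
Cₑ = (3.522·1.5 − 3.380·0) / 0.1420 = 37.20 mg/L.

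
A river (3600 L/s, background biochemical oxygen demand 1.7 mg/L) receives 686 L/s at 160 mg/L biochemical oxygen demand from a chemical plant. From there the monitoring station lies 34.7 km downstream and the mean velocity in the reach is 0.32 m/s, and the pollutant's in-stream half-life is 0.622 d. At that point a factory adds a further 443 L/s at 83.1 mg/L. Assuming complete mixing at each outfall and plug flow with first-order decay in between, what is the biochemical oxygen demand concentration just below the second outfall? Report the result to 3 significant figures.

13.8 mg/L

After mixing, C = (3600·1.700 + 686.0·160.0) / 4286 = 115900/4286 = 27.04 mg/L; combined flow 4286 L/s.
Travel time t = 34.7·1000 / 0.32 = 108400 s = 30.12 h.
Half-life 0.622 d → k = ln 2 / 0.622 = 1.114 d⁻¹.
After decay, C = 27.04 × e^(−kt) = 27.04 × 0.2469 = 6.676 mg/L.
Second outfall: C = (4286·6.676 + 443.0·83.10)/4729 = 13.84 mg/L.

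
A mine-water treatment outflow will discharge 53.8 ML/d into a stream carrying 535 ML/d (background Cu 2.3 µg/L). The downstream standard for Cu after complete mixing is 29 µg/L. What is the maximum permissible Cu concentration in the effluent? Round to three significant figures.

At the limit, (Qr·Cr + Qe·Cₑ)/(Qr + Qe) = 29:
Cₑ = (588.8·29 − 535.0·2.300) / 53.80 = 294.5 µg/L.

295 µg/L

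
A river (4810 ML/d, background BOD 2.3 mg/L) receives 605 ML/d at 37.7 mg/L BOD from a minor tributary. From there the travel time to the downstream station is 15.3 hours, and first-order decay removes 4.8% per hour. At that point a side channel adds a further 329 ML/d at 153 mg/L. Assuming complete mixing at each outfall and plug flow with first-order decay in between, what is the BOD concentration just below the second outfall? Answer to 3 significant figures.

After mixing, C = (4810·2.300 + 605.0·37.70) / 5415 = 33870/5415 = 6.255 mg/L; combined flow 5415 ML/d.
4.8%/h lost → k = −ln(1 − 0.048) = 0.04919 h⁻¹.
After decay, C = 6.255 × e^(−kt) = 6.255 × 0.4711 = 2.947 mg/L.
Second outfall: C = (5415·2.947 + 329.0·153.0)/5744 = 11.54 mg/L.

11.5 mg/L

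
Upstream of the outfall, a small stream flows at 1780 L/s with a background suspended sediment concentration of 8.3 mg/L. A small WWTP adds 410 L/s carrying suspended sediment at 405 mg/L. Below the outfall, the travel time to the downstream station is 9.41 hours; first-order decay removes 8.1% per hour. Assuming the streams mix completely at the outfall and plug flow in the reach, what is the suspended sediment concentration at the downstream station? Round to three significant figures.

After mixing, C = (1780·8.300 + 410.0·405.0) / 2190 = 180800/2190 = 82.57 mg/L.
8.1%/h lost → k = −ln(1 − 0.081) = 0.08447 h⁻¹.
Decay over the reach: 82.57·exp(−kt) = 82.57·0.4516 = 37.29 mg/L.

37.3 mg/L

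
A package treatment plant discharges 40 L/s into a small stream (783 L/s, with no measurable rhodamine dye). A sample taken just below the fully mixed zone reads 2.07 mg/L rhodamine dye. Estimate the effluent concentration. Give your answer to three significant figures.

Mass balance: 783.0·0 + 40.00·Cₑ = 823.0·2.070
→ Cₑ = (823.0·2.070 − 783.0·0) / 40.00 = 42.59 mg/L.

42.6 mg/L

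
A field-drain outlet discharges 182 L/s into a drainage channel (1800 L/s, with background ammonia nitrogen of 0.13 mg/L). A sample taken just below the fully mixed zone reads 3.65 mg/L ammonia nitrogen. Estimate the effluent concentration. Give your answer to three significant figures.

Mass balance: 1800·0.1300 + 182.0·Cₑ = 1982·3.650
→ Cₑ = (1982·3.650 − 1800·0.1300) / 182.0 = 38.46 mg/L.

38.5 mg/L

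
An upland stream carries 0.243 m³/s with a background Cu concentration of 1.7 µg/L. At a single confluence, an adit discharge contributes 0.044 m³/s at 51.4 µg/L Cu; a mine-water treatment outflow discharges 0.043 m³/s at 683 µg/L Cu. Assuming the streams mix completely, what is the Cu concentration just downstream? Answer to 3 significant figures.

97.1 µg/L

Mixed concentration C = ΣQC/ΣQ = (0.2430·1.700 + 0.04400·51.40 + 0.04300·683.0) / 0.3300 = 32.04/0.3300 = 97.10 µg/L.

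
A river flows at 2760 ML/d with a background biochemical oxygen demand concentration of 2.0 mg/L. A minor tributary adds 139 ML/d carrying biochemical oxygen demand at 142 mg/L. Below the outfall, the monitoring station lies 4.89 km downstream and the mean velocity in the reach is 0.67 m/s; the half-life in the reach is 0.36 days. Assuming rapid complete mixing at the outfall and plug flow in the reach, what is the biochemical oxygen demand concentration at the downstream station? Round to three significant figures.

7.40 mg/L

After mixing, C = (2760·2.000 + 139.0·142.0) / 2899 = 25260/2899 = 8.713 mg/L.
Travel time t = 4.89·1000 / 0.67 = 7299 s = 2.027 h.
Half-life 0.36 d → k = ln 2 / 0.36 = 1.925 d⁻¹.
Decay over the reach: 8.713·exp(−kt) = 8.713·0.8499 = 7.405 mg/L.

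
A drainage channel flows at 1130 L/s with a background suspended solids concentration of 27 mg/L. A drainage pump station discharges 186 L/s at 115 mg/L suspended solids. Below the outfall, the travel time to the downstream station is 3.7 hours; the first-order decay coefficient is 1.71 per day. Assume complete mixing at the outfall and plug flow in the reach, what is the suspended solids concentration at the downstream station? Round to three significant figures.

30.3 mg/L

Mass balance: C = (1130·27.00 + 186.0·115.0) / 1316 = 51900/1316 = 39.44 mg/L.
Applying C = C₀e^(−kt): 39.44 × 0.7683 = 30.30 mg/L.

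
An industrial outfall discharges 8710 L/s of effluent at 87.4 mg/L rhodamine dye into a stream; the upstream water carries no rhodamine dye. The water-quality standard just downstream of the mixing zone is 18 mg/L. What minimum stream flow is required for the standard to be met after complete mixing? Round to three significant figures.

Set C_mix = 18: (Q·0 + 8710·87.40) / (Q + 8710) = 18
→ Q = 8710·(87.40 − 18)/(18 − 0) = 33580 L/s.

33600 L/s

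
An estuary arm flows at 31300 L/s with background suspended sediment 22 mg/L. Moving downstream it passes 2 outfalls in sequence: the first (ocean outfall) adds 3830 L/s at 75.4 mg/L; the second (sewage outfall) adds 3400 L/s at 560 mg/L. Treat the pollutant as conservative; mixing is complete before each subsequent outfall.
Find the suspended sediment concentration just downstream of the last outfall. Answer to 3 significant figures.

After outfall 1: Q = 31300 + 3830 = 35130 L/s; C = (31300·22.00 + 3830·75.40)/35130 = 27.82 mg/L.
After outfall 2: Q = 35130 + 3400 = 38530 L/s; C = (35130·27.82 + 3400·560.0)/38530 = 74.78 mg/L.

74.8 mg/L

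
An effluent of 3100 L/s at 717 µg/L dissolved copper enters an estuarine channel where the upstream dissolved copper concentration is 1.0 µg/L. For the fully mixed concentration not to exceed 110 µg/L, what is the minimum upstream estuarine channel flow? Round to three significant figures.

17300 L/s

Set C_mix = 110: (Q·1.000 + 3100·717.0) / (Q + 3100) = 110
→ Q = 3100·(717.0 − 110)/(110 − 1.000) = 17260 L/s.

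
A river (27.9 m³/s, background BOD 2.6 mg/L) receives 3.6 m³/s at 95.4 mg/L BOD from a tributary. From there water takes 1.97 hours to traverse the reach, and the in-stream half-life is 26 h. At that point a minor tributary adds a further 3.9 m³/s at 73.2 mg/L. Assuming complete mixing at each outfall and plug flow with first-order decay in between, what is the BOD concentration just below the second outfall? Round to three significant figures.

Mass balance: C = (27.90·2.600 + 3.600·95.40) / 31.50 = 416.0/31.50 = 13.21 mg/L; combined flow 31.50 m³/s.
Half-life 26 h → k = ln 2 / 26 = 0.02666 h⁻¹ = 0.6398 d⁻¹.
Applying C = C₀e^(−kt): 13.21 × 0.9488 = 12.53 mg/L.
Second outfall: C = (31.50·12.53 + 3.900·73.20)/35.40 = 19.21 mg/L.

19.2 mg/L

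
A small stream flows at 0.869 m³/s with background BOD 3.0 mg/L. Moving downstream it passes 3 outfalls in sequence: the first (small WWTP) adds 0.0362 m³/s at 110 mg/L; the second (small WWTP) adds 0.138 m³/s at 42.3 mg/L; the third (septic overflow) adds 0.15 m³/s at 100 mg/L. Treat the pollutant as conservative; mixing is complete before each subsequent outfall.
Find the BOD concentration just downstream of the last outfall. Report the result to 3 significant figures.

23.0 mg/L

Outfall 1: combined Q = 0.9052 m³/s; C = (0.8690·3.000 + 0.03620·110.0)/0.9052 = 7.279 mg/L.
Outfall 2: combined Q = 1.043 m³/s; C = (0.9052·7.279 + 0.1380·42.30)/1.043 = 11.91 mg/L.
Outfall 3: combined Q = 1.193 m³/s; C = (1.043·11.91 + 0.1500·100.0)/1.193 = 22.99 mg/L.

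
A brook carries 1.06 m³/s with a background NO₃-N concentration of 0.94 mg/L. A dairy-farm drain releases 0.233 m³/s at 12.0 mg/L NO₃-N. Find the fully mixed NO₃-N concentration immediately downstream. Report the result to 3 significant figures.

2.93 mg/L

Conservation of mass: C = (1.060·0.9400 + 0.2330·12.00) / 1.293 = 3.792/1.293 = 2.933 mg/L.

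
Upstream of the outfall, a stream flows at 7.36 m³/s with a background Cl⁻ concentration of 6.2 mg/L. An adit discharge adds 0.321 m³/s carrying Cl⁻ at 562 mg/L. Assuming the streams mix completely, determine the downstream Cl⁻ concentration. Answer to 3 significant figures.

After mixing, C = (7.360·6.200 + 0.3210·562.0) / 7.681 = 226.0/7.681 = 29.43 mg/L.

29.4 mg/L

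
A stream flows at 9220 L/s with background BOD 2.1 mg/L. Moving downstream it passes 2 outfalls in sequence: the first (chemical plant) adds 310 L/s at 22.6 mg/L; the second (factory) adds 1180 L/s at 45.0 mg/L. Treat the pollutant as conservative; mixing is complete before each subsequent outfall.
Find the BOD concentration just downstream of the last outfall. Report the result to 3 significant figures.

7.42 mg/L

Outfall 1: combined Q = 9530 L/s; C = (9220·2.100 + 310.0·22.60)/9530 = 2.767 mg/L.
Outfall 2: combined Q = 10710 L/s; C = (9530·2.767 + 1180·45.00)/10710 = 7.420 mg/L.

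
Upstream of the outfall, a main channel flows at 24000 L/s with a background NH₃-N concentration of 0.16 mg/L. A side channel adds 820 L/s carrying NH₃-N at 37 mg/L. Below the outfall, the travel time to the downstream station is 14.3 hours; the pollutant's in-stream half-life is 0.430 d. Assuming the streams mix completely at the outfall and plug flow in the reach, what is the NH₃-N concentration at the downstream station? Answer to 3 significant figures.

0.527 mg/L

After mixing, C = (24000·0.1600 + 820.0·37.00) / 24820 = 34180/24820 = 1.377 mg/L.
Half-life 0.430 d → k = ln 2 / 0.430 = 1.612 d⁻¹.
First-order decay: C = 1.377·exp(−k·t) = 1.377·0.3827 = 0.5270 mg/L.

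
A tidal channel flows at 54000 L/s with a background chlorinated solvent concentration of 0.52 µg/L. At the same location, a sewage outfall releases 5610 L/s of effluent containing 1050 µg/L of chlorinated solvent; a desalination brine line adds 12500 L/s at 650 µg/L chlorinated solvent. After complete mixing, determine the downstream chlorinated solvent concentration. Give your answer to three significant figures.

195 µg/L

After mixing, C = (54000·0.5200 + 5610·1050 + 12500·650.0) / 72110 = 14040000/72110 = 194.8 µg/L.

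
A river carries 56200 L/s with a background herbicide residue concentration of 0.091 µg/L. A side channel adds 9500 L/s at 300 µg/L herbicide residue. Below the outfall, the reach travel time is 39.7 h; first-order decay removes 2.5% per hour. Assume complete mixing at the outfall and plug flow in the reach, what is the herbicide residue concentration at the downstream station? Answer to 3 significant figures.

After mixing, C = (56200·0.09100 + 9500·300.0) / 65700 = 2855000/65700 = 43.46 µg/L.
2.5%/h lost → k = −ln(1 − 0.025) = 0.02532 h⁻¹.
First-order decay: C = 43.46·exp(−k·t) = 43.46·0.3660 = 15.91 µg/L.

15.9 µg/L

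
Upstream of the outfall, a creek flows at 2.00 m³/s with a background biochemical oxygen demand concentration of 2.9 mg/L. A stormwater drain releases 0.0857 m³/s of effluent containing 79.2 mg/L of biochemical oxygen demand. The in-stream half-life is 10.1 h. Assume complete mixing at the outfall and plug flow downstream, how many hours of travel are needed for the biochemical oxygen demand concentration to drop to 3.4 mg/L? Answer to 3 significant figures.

8.36 h

Mixed concentration C = ΣQC/ΣQ = (2.000·2.900 + 0.08570·79.20) / 2.086 = 12.59/2.086 = 6.035 mg/L.
Half-life 10.1 h → k = ln 2 / 10.1 = 0.06863 h⁻¹ = 1.647 d⁻¹.
6.035·exp(−k·t) = 3.4 → t = ln(6.035/3.4)/k = 30100 s = 8.361 h.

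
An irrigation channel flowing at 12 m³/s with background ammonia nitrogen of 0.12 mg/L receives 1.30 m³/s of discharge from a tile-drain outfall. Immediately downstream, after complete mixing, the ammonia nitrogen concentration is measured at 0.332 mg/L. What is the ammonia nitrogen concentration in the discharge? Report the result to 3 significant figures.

Mass balance: 12.00·0.1200 + 1.300·Cₑ = 13.30·0.3320
→ Cₑ = (13.30·0.3320 − 12.00·0.1200) / 1.300 = 2.289 mg/L.

2.29 mg/L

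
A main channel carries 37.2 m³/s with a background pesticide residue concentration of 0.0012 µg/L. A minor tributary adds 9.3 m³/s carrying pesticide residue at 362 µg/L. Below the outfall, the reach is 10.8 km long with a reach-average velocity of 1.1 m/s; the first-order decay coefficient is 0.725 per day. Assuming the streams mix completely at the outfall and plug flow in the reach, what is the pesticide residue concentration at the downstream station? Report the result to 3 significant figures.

Mixed concentration C = ΣQC/ΣQ = (37.20·0.001200 + 9.300·362.0) / 46.50 = 3367/46.50 = 72.40 µg/L.
Travel time t = 10.8·1000 / 1.1 = 9818 s = 2.727 h.
After decay, C = 72.40 × e^(−kt) = 72.40 × 0.9209 = 66.68 µg/L.

66.7 µg/L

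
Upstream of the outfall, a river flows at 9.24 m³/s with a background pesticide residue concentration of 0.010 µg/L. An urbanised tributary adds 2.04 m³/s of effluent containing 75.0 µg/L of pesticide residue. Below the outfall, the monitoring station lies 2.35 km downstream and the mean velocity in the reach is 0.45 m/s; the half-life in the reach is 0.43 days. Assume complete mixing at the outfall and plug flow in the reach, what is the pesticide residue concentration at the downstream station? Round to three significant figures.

12.3 µg/L

Mass balance: C = (9.240·0.01000 + 2.040·75.00) / 11.28 = 153.1/11.28 = 13.57 µg/L.
Travel time t = 2.35·1000 / 0.45 = 5222 s = 1.451 h.
Half-life 0.43 d → k = ln 2 / 0.43 = 1.612 d⁻¹.
First-order decay: C = 13.57·exp(−k·t) = 13.57·0.9072 = 12.31 µg/L.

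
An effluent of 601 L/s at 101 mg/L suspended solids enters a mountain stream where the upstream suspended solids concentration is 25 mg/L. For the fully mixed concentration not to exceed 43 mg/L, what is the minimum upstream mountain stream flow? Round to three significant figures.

1940 L/s

Set C_mix = 43: (Q·25.00 + 601.0·101.0) / (Q + 601.0) = 43
→ Q = 601.0·(101.0 − 43)/(43 − 25.00) = 1937 L/s.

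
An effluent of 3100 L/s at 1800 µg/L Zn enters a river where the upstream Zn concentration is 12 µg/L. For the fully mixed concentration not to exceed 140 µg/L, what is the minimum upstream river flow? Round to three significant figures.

Set C_mix = 140: (Q·12.00 + 3100·1800) / (Q + 3100) = 140
→ Q = 3100·(1800 − 140)/(140 − 12.00) = 40200 L/s.

40200 L/s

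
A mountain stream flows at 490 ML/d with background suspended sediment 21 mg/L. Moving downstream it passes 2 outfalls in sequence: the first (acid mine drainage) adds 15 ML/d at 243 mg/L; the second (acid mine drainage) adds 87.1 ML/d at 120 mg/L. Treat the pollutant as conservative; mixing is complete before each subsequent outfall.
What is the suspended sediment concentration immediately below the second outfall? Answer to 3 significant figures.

41.2 mg/L

After outfall 1: Q = 490.0 + 15.00 = 505.0 ML/d; C = (490.0·21.00 + 15.00·243.0)/505.0 = 27.59 mg/L.
After outfall 2: Q = 505.0 + 87.10 = 592.1 ML/d; C = (505.0·27.59 + 87.10·120.0)/592.1 = 41.19 mg/L.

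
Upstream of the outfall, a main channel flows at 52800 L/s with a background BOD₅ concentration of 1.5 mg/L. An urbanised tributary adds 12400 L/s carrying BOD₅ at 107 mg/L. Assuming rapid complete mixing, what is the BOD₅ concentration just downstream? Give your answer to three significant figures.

21.6 mg/L

Mixed concentration C = ΣQC/ΣQ = (52800·1.500 + 12400·107.0) / 65200 = 1406000/65200 = 21.56 mg/L.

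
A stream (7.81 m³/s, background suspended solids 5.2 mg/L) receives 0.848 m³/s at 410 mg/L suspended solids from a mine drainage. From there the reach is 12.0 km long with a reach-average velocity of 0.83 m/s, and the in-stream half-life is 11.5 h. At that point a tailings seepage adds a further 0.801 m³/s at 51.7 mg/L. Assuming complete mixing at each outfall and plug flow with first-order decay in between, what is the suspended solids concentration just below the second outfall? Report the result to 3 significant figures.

36.6 mg/L

After mixing, C = (7.810·5.200 + 0.8480·410.0) / 8.658 = 388.3/8.658 = 44.85 mg/L; combined flow 8.658 m³/s.
Travel time t = 12.0·1000 / 0.83 = 14460 s = 4.016 h.
Half-life 11.5 h → k = ln 2 / 11.5 = 0.06027 h⁻¹ = 1.447 d⁻¹.
First-order decay: C = 44.85·exp(−k·t) = 44.85·0.7850 = 35.21 mg/L.
At the second outfall, C = (8.658·35.21 + 0.8010·51.70) / (8.658 + 0.8010) = 36.60 mg/L.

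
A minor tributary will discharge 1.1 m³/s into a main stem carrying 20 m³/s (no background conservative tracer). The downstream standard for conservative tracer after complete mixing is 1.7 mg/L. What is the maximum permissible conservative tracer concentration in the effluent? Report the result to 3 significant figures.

At the limit, (Qr·Cr + Qe·Cₑ)/(Qr + Qe) = 1.7:
Cₑ = (21.10·1.7 − 20.00·0) / 1.100 = 32.61 mg/L.

32.6 mg/L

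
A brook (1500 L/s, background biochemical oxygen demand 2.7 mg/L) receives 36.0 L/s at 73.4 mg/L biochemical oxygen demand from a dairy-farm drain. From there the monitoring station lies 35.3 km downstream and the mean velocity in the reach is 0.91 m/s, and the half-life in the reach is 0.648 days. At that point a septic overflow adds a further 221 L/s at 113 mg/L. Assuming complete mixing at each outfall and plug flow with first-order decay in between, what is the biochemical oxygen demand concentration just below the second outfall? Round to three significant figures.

16.6 mg/L

After mixing, C = (1500·2.700 + 36.00·73.40) / 1536 = 6692/1536 = 4.357 mg/L; combined flow 1536 L/s.
Travel time t = 35.3·1000 / 0.91 = 38790 s = 10.78 h.
Half-life 0.648 d → k = ln 2 / 0.648 = 1.070 d⁻¹.
First-order decay: C = 4.357·exp(−k·t) = 4.357·0.6186 = 2.695 mg/L.
Second outfall: C = (1536·2.695 + 221.0·113.0)/1757 = 16.57 mg/L.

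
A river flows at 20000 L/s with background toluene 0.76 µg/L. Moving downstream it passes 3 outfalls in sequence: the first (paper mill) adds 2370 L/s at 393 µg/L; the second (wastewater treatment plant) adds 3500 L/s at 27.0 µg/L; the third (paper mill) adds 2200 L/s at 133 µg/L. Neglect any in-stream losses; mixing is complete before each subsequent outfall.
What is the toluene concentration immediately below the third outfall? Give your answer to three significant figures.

47.5 µg/L

Outfall 1: combined Q = 22370 L/s; C = (20000·0.7600 + 2370·393.0)/22370 = 42.32 µg/L.
Outfall 2: combined Q = 25870 L/s; C = (22370·42.32 + 3500·27.00)/25870 = 40.24 µg/L.
Outfall 3: combined Q = 28070 L/s; C = (25870·40.24 + 2200·133.0)/28070 = 47.51 µg/L.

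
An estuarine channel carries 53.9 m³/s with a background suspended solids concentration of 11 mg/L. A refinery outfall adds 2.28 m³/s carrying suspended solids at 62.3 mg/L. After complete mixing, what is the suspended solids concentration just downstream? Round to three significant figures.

13.1 mg/L

Mass balance: C = (53.90·11.00 + 2.280·62.30) / 56.18 = 734.9/56.18 = 13.08 mg/L.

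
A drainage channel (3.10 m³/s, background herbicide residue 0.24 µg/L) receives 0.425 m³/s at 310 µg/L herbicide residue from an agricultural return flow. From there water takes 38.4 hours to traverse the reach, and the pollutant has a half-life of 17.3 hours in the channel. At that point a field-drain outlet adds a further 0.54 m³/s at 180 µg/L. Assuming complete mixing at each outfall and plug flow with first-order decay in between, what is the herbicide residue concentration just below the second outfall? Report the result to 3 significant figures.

Mass balance: C = (3.100·0.2400 + 0.4250·310.0) / 3.525 = 132.5/3.525 = 37.59 µg/L; combined flow 3.525 m³/s.
Half-life 17.3 h → k = ln 2 / 17.3 = 0.04007 h⁻¹ = 0.9616 d⁻¹.
After decay, C = 37.59 × e^(−kt) = 37.59 × 0.2147 = 8.070 µg/L.
Second outfall: C = (3.525·8.070 + 0.5400·180.0)/4.065 = 30.91 µg/L.

30.9 µg/L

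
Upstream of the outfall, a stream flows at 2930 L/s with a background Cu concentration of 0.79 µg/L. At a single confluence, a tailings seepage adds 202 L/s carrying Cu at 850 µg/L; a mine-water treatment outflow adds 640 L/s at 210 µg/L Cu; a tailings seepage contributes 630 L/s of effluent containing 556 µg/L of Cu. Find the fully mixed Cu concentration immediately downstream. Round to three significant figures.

Mass balance: C = (2930·0.7900 + 202.0·850.0 + 640.0·210.0 + 630.0·556.0) / 4402 = 658700/4402 = 149.6 µg/L.

150 µg/L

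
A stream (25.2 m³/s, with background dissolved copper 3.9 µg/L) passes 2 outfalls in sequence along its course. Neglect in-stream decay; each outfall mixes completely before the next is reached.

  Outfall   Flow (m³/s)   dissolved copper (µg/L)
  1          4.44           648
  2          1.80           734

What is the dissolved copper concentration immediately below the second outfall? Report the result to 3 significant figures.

Outfall 1: combined Q = 29.64 m³/s; C = (25.20·3.900 + 4.440·648.0)/29.64 = 100.4 µg/L.
Outfall 2: combined Q = 31.44 m³/s; C = (29.64·100.4 + 1.800·734.0)/31.44 = 136.7 µg/L.

137 µg/L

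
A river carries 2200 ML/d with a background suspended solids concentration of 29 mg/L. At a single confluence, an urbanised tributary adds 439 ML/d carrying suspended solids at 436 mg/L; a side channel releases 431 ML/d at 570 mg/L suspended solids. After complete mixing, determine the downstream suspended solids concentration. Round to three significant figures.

Conservation of mass: C = (2200·29.00 + 439.0·436.0 + 431.0·570.0) / 3070 = 500900/3070 = 163.2 mg/L.

163 mg/L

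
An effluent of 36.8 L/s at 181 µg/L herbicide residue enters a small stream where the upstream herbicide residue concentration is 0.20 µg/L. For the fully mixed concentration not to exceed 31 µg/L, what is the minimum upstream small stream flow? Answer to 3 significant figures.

Set C_mix = 31: (Q·0.2000 + 36.80·181.0) / (Q + 36.80) = 31
→ Q = 36.80·(181.0 − 31)/(31 − 0.2000) = 179.2 L/s.

179 L/s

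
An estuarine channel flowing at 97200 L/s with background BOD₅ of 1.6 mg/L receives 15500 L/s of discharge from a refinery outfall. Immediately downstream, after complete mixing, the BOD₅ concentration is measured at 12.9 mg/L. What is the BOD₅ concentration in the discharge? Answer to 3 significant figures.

Mass balance: 97200·1.600 + 15500·Cₑ = 112700·12.90
→ Cₑ = (112700·12.90 − 97200·1.600) / 15500 = 83.76 mg/L.

83.8 mg/L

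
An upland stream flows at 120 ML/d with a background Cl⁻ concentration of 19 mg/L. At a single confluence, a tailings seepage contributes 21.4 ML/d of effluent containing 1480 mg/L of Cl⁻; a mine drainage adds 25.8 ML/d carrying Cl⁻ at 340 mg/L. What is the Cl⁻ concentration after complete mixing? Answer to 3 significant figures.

256 mg/L

Conservation of mass: C = (120.0·19.00 + 21.40·1480 + 25.80·340.0) / 167.2 = 42720/167.2 = 255.5 mg/L.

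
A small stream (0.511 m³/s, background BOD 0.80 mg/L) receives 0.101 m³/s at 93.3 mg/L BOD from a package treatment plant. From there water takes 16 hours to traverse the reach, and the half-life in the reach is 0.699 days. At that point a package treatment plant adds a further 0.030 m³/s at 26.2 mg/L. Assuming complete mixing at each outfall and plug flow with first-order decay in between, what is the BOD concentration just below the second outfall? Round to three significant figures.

9.13 mg/L

Flow-weighted average: C = (0.5110·0.8000 + 0.1010·93.30) / 0.6120 = 9.832/0.6120 = 16.07 mg/L; combined flow 0.6120 m³/s.
Half-life 0.699 d → k = ln 2 / 0.699 = 0.9916 d⁻¹.
Applying C = C₀e^(−kt): 16.07 × 0.5163 = 8.294 mg/L.
At the second outfall, C = (0.6120·8.294 + 0.03000·26.20) / (0.6120 + 0.03000) = 9.131 mg/L.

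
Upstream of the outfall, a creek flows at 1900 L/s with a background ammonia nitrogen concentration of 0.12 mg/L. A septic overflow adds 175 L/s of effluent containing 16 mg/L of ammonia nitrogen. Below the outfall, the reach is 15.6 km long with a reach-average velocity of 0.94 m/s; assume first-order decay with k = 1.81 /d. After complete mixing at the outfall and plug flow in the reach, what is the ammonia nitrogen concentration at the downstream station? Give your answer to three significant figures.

1.03 mg/L

Flow-weighted average: C = (1900·0.1200 + 175.0·16.00) / 2075 = 3028/2075 = 1.459 mg/L.
Travel time t = 15.6·1000 / 0.94 = 16600 s = 4.610 h.
Decay over the reach: 1.459·exp(−kt) = 1.459·0.7063 = 1.031 mg/L.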